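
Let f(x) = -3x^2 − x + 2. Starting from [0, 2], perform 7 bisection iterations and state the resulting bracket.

m = 1, f(m) = -2 (−); new bracket [0, 1]
m = 0.5, f(m) = 0.75 (+); new bracket [0.5, 1]
m = 0.75, f(m) = -0.4375 (−); new bracket [0.5, 0.75]
m = 0.625, f(m) = 0.2031 (+); new bracket [0.625, 0.75]
m = 0.6875, f(m) = -0.1055 (−); new bracket [0.625, 0.6875]
m = 0.65625, f(m) = 0.0518 (+); new bracket [0.65625, 0.6875]
m = 0.671875, f(m) = -0.0261 (−); new bracket [0.65625, 0.671875]

[0.65625, 0.671875]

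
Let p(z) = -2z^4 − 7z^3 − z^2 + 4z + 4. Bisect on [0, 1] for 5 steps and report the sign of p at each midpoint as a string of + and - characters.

+++-+

m = 0.5, p(m) = 4.75 (+); new bracket [0.5, 1]
m = 0.75, p(m) = 2.851562 (+); new bracket [0.75, 1]
m = 0.875, p(m) = 0.872559 (+); new bracket [0.875, 1]
m = 0.9375, p(m) = -0.4417 (−); new bracket [0.875, 0.9375]
m = 0.90625, p(m) = 0.2446 (+); new bracket [0.90625, 0.9375]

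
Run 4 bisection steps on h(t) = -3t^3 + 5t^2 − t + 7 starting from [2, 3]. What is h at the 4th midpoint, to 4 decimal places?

-0.1140

midpoint 2.5: h = -11.125 < 0 → [2, 2.5]
midpoint 2.25: h = -4.109375 < 0 → [2, 2.25]
midpoint 2.125: h = -1.333984 < 0 → [2, 2.125]
midpoint 2.0625: h = -0.114 < 0 → [2, 2.0625]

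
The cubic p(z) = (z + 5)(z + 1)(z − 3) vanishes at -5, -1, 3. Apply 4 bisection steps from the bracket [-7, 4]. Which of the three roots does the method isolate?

-5

midpoint -1.5: p = 7.875 > 0 → [-7, -1.5]
midpoint -4.25: p = 17.671875 > 0 → [-7, -4.25]
midpoint -5.625: p = -24.931641 < 0 → [-5.625, -4.25]
midpoint -4.9375: p = 1.9534 > 0 → [-5.625, -4.9375]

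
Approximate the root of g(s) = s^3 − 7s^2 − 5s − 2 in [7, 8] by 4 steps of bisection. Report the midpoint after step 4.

7.6875

m = 7.5, g(m) = -11.375 (−); new bracket [7.5, 8]
m = 7.75, g(m) = 4.296875 (+); new bracket [7.5, 7.75]
m = 7.625, g(m) = -3.787109 (−); new bracket [7.625, 7.75]
m = 7.6875, g(m) = 0.1921 (+); new bracket [7.625, 7.6875]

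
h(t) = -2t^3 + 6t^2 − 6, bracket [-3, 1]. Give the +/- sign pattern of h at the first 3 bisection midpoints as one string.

t = -1 gives h = 2, positive; keep [-1, 1]
t = 0 gives h = -6, negative; keep [-1, 0]
t = -0.5 gives h = -4.25, negative; keep [-1, -0.5]

+--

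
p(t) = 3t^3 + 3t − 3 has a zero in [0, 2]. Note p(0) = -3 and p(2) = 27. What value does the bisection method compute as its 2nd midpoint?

m = 1, p(m) = 3 (+); new bracket [0, 1]
m = 0.5, p(m) = -1.125 (−); new bracket [0.5, 1]

0.5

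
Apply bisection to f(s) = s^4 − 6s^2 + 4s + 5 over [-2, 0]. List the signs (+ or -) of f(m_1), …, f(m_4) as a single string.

-+-+

m = -1, f(m) = -4 (−); new bracket [-1, 0]
m = -0.5, f(m) = 1.5625 (+); new bracket [-1, -0.5]
m = -0.75, f(m) = -1.058594 (−); new bracket [-0.75, -0.5]
m = -0.625, f(m) = 0.3088 (+); new bracket [-0.75, -0.625]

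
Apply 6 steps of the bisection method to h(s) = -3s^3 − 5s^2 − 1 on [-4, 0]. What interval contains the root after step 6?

[-1.8125, -1.75]

midpoint -2: h = 3 > 0 → [-2, 0]
midpoint -1: h = -3 < 0 → [-2, -1]
midpoint -1.5: h = -2.125 < 0 → [-2, -1.5]
midpoint -1.75: h = -0.2344 < 0 → [-2, -1.75]
midpoint -1.875: h = 1.1973 > 0 → [-1.875, -1.75]
midpoint -1.8125: h = 0.4373 > 0 → [-1.8125, -1.75]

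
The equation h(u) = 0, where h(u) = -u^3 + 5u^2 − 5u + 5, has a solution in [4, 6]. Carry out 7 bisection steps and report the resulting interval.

m = 5, h(m) = -20 (−); new bracket [4, 5]
m = 4.5, h(m) = -7.375 (−); new bracket [4, 4.5]
m = 4.25, h(m) = -2.703125 (−); new bracket [4, 4.25]
m = 4.125, h(m) = -0.7363 (−); new bracket [4, 4.125]
m = 4.0625, h(m) = 0.1599 (+); new bracket [4.0625, 4.125]
m = 4.09375, h(m) = -0.2811 (−); new bracket [4.0625, 4.09375]
m = 4.078125, h(m) = -0.0588 (−); new bracket [4.0625, 4.078125]

[4.0625, 4.078125]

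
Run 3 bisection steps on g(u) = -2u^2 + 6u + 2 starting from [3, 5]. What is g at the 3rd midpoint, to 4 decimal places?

g(4) = -6 < 0, so the root lies in [3, 4]
g(3.5) = -1.5 < 0, so the root lies in [3, 3.5]
g(3.25) = 0.375 > 0, so the root lies in [3.25, 3.5]

0.3750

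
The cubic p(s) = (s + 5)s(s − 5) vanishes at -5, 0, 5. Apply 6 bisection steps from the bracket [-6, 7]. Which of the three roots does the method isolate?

p(0.5) = -12.375 < 0, so the root lies in [0.5, 7]
p(3.75) = -41.015625 < 0, so the root lies in [3.75, 7]
p(5.375) = 20.912109 > 0, so the root lies in [3.75, 5.375]
p(4.5625) = -19.0876 < 0, so the root lies in [4.5625, 5.375]
p(4.96875) = -1.5479 < 0, so the root lies in [4.96875, 5.375]
p(5.171875) = 9.0419 > 0, so the root lies in [4.96875, 5.171875]

5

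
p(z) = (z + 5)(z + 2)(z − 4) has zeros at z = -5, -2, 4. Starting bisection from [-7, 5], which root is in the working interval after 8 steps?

4

z = -1 gives p = -20, negative; keep [-1, 5]
z = 2 gives p = -56, negative; keep [2, 5]
z = 3.5 gives p = -23.375, negative; keep [3.5, 5]
z = 4.25 gives p = 14.4531, positive; keep [3.5, 4.25]
z = 3.875 gives p = -6.5176, negative; keep [3.875, 4.25]
z = 4.0625 gives p = 3.4338, positive; keep [3.875, 4.0625]
z = 3.96875 gives p = -1.6729, negative; keep [3.96875, 4.0625]
z = 4.015625 gives p = 0.8474, positive; keep [3.96875, 4.015625]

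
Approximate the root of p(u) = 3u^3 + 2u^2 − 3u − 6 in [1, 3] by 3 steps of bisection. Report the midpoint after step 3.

1.25

midpoint 2: p = 20 > 0 → [1, 2]
midpoint 1.5: p = 4.125 > 0 → [1, 1.5]
midpoint 1.25: p = -0.765625 < 0 → [1.25, 1.5]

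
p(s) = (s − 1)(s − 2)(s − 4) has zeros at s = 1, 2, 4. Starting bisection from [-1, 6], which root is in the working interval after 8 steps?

s = 2.5 gives p = -1.125, negative; keep [2.5, 6]
s = 4.25 gives p = 1.828125, positive; keep [2.5, 4.25]
s = 3.375 gives p = -2.041016, negative; keep [3.375, 4.25]
s = 3.8125 gives p = -0.9558, negative; keep [3.8125, 4.25]
s = 4.03125 gives p = 0.1924, positive; keep [3.8125, 4.03125]
s = 3.921875 gives p = -0.4387, negative; keep [3.921875, 4.03125]
s = 3.9765625 gives p = -0.1379, negative; keep [3.9765625, 4.03125]
s = 4.00390625 gives p = 0.0235, positive; keep [3.9765625, 4.00390625]

4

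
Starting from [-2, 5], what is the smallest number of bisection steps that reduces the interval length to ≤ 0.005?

Width after n steps is 7/2^n. Need 2^n ≥ 7/0.005 = 1400.
2^10 = 1024 < 1400 ≤ 2^11 = 2048, so n = 11.

11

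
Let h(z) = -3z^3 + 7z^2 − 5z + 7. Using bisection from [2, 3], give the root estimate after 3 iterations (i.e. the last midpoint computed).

2.125

h(2.5) = -8.625 < 0, so the root lies in [2, 2.5]
h(2.25) = -2.984375 < 0, so the root lies in [2, 2.25]
h(2.125) = -0.802734 < 0, so the root lies in [2, 2.125]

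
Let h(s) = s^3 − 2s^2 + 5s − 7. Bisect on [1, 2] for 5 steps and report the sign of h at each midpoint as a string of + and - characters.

s = 1.5 gives h = -0.625, negative; keep [1.5, 2]
s = 1.75 gives h = 0.984375, positive; keep [1.5, 1.75]
s = 1.625 gives h = 0.134766, positive; keep [1.5, 1.625]
s = 1.5625 gives h = -0.2556, negative; keep [1.5625, 1.625]
s = 1.59375 gives h = -0.0631, negative; keep [1.59375, 1.625]

-++--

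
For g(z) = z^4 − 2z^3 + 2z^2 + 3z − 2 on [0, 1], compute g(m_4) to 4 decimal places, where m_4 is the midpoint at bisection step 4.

midpoint 0.5: g = -0.1875 < 0 → [0.5, 1]
midpoint 0.75: g = 0.847656 > 0 → [0.5, 0.75]
midpoint 0.625: g = 0.320557 > 0 → [0.5, 0.625]
midpoint 0.5625: g = 0.0645 > 0 → [0.5, 0.5625]

0.0645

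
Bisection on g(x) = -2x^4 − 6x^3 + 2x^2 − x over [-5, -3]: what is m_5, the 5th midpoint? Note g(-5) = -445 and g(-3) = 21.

m = -4, g(m) = -92 (−); new bracket [-4, -3]
m = -3.5, g(m) = -14.875 (−); new bracket [-3.5, -3]
m = -3.25, g(m) = 7.210938 (+); new bracket [-3.5, -3.25]
m = -3.375, g(m) = -2.6763 (−); new bracket [-3.375, -3.25]
m = -3.3125, g(m) = 2.541 (+); new bracket [-3.375, -3.3125]

-3.3125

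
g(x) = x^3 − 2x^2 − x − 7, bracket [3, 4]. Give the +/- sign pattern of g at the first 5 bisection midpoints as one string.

x = 3.5 gives g = 7.875, positive; keep [3, 3.5]
x = 3.25 gives g = 2.953125, positive; keep [3, 3.25]
x = 3.125 gives g = 0.861328, positive; keep [3, 3.125]
x = 3.0625 gives g = -0.0974, negative; keep [3.0625, 3.125]
x = 3.09375 gives g = 0.3748, positive; keep [3.0625, 3.09375]

+++-+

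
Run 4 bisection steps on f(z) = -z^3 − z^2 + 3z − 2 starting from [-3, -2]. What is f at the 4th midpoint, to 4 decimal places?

midpoint -2.5: f = -0.125 < 0 → [-3, -2.5]
midpoint -2.75: f = 2.984375 > 0 → [-2.75, -2.5]
midpoint -2.625: f = 1.322266 > 0 → [-2.625, -2.5]
midpoint -2.5625: f = 0.5725 > 0 → [-2.5625, -2.5]

0.5725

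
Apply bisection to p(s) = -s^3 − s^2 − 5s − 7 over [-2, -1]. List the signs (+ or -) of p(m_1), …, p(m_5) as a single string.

s = -1.5 gives p = 1.625, positive; keep [-1.5, -1]
s = -1.25 gives p = -0.359375, negative; keep [-1.5, -1.25]
s = -1.375 gives p = 0.583984, positive; keep [-1.375, -1.25]
s = -1.3125 gives p = 0.1008, positive; keep [-1.3125, -1.25]
s = -1.28125 gives p = -0.132, negative; keep [-1.3125, -1.28125]

+-++-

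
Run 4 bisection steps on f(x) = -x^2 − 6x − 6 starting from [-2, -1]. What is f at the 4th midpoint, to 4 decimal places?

m = -1.5, f(m) = 0.75 (+); new bracket [-1.5, -1]
m = -1.25, f(m) = -0.0625 (−); new bracket [-1.5, -1.25]
m = -1.375, f(m) = 0.359375 (+); new bracket [-1.375, -1.25]
m = -1.3125, f(m) = 0.1523 (+); new bracket [-1.3125, -1.25]

0.1523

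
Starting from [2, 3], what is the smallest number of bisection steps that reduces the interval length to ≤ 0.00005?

Width after n steps is 1/2^n. Need 2^n ≥ 1/0.00005 = 20000.
2^14 = 16384 < 20000 ≤ 2^15 = 32768, so n = 15.

15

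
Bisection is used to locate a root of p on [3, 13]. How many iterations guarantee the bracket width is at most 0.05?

Width after n steps is 10/2^n. Need 2^n ≥ 10/0.05 = 200.
2^7 = 128 < 200 ≤ 2^8 = 256, so n = 8.

8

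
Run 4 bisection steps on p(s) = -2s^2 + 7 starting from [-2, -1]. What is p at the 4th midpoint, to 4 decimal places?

0.4297

midpoint -1.5: p = 2.5 > 0 → [-2, -1.5]
midpoint -1.75: p = 0.875 > 0 → [-2, -1.75]
midpoint -1.875: p = -0.03125 < 0 → [-1.875, -1.75]
midpoint -1.8125: p = 0.4297 > 0 → [-1.875, -1.8125]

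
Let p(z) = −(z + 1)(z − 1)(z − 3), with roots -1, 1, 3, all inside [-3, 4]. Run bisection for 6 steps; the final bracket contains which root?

-1

p(0.5) = -1.875 < 0, so the root lies in [-3, 0.5]
p(-1.25) = 2.390625 > 0, so the root lies in [-1.25, 0.5]
p(-0.375) = -2.900391 < 0, so the root lies in [-1.25, -0.375]
p(-0.8125) = -1.2957 < 0, so the root lies in [-1.25, -0.8125]
p(-1.03125) = 0.2559 > 0, so the root lies in [-1.03125, -0.8125]
p(-0.921875) = -0.5889 < 0, so the root lies in [-1.03125, -0.921875]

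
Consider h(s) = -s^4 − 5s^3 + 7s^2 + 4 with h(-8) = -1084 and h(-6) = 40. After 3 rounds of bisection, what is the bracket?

m = -7, h(m) = -339 (−); new bracket [-7, -6]
m = -6.5, h(m) = -112.1875 (−); new bracket [-6.5, -6]
m = -6.25, h(m) = -27.738281 (−); new bracket [-6.25, -6]

[-6.25, -6]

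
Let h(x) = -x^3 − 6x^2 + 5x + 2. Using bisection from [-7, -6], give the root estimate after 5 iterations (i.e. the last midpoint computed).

x = -6.5 gives h = -9.375, negative; keep [-7, -6.5]
x = -6.75 gives h = 2.421875, positive; keep [-6.75, -6.5]
x = -6.625 gives h = -3.693359, negative; keep [-6.75, -6.625]
x = -6.6875 gives h = -0.6907, negative; keep [-6.75, -6.6875]
x = -6.71875 gives h = 0.8518, positive; keep [-6.71875, -6.6875]

-6.71875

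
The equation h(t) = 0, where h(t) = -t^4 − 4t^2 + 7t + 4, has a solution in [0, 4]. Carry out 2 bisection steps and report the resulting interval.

[1, 2]

midpoint 2: h = -14 < 0 → [0, 2]
midpoint 1: h = 6 > 0 → [1, 2]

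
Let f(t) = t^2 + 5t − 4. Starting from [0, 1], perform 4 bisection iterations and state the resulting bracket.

midpoint 0.5: f = -1.25 < 0 → [0.5, 1]
midpoint 0.75: f = 0.3125 > 0 → [0.5, 0.75]
midpoint 0.625: f = -0.484375 < 0 → [0.625, 0.75]
midpoint 0.6875: f = -0.0898 < 0 → [0.6875, 0.75]

[0.6875, 0.75]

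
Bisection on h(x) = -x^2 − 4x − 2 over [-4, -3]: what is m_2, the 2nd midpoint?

-3.25

x = -3.5 gives h = -0.25, negative; keep [-3.5, -3]
x = -3.25 gives h = 0.4375, positive; keep [-3.5, -3.25]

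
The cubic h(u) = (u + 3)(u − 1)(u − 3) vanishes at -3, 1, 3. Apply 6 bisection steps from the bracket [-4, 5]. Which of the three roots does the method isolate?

m = 0.5, h(m) = 4.375 (+); new bracket [-4, 0.5]
m = -1.75, h(m) = 16.328125 (+); new bracket [-4, -1.75]
m = -2.875, h(m) = 2.845703 (+); new bracket [-4, -2.875]
m = -3.4375, h(m) = -12.4978 (−); new bracket [-3.4375, -2.875]
m = -3.15625, h(m) = -3.998 (−); new bracket [-3.15625, -2.875]
m = -3.015625, h(m) = -0.3774 (−); new bracket [-3.015625, -2.875]

-3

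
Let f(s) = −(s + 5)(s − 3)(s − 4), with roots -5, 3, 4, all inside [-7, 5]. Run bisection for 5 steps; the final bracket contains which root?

f(-1) = -80 < 0, so the root lies in [-7, -1]
f(-4) = -56 < 0, so the root lies in [-7, -4]
f(-5.5) = 40.375 > 0, so the root lies in [-5.5, -4]
f(-4.75) = -16.9531 < 0, so the root lies in [-5.5, -4.75]
f(-5.125) = 9.2676 > 0, so the root lies in [-5.125, -4.75]

-5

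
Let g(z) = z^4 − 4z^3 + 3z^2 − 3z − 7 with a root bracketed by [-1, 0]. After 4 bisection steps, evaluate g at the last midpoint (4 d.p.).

midpoint -0.5: g = -4.1875 < 0 → [-1, -0.5]
midpoint -0.75: g = -1.058594 < 0 → [-1, -0.75]
midpoint -0.875: g = 1.187744 > 0 → [-0.875, -0.75]
midpoint -0.8125: g = -0.0007 < 0 → [-0.875, -0.8125]

-0.0007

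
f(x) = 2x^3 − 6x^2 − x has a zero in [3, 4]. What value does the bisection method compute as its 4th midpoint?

midpoint 3.5: f = 8.75 > 0 → [3, 3.5]
midpoint 3.25: f = 2.03125 > 0 → [3, 3.25]
midpoint 3.125: f = -0.683594 < 0 → [3.125, 3.25]
midpoint 3.1875: f = 0.6226 > 0 → [3.125, 3.1875]

3.1875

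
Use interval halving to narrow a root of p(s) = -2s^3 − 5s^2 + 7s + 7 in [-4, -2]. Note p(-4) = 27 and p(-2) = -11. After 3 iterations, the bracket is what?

[-3.25, -3]

m = -3, p(m) = -5 (−); new bracket [-4, -3]
m = -3.5, p(m) = 7 (+); new bracket [-3.5, -3]
m = -3.25, p(m) = 0.09375 (+); new bracket [-3.25, -3]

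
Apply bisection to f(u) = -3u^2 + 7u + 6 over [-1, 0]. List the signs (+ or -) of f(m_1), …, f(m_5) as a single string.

+-+-+

u = -0.5 gives f = 1.75, positive; keep [-1, -0.5]
u = -0.75 gives f = -0.9375, negative; keep [-0.75, -0.5]
u = -0.625 gives f = 0.453125, positive; keep [-0.75, -0.625]
u = -0.6875 gives f = -0.2305, negative; keep [-0.6875, -0.625]
u = -0.65625 gives f = 0.1143, positive; keep [-0.6875, -0.65625]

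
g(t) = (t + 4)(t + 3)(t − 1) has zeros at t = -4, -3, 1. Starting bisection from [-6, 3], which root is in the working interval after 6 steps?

midpoint -1.5: g = -9.375 < 0 → [-1.5, 3]
midpoint 0.75: g = -4.453125 < 0 → [0.75, 3]
midpoint 1.875: g = 25.060547 > 0 → [0.75, 1.875]
midpoint 1.3125: g = 7.1594 > 0 → [0.75, 1.3125]
midpoint 1.03125: g = 0.6338 > 0 → [0.75, 1.03125]
midpoint 0.890625: g = -2.0811 < 0 → [0.890625, 1.03125]

1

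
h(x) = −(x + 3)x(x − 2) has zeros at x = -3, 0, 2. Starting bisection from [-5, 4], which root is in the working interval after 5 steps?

m = -0.5, h(m) = -3.125 (−); new bracket [-5, -0.5]
m = -2.75, h(m) = -3.265625 (−); new bracket [-5, -2.75]
m = -3.875, h(m) = 19.919922 (+); new bracket [-3.875, -2.75]
m = -3.3125, h(m) = 5.4993 (+); new bracket [-3.3125, -2.75]
m = -3.03125, h(m) = 0.4766 (+); new bracket [-3.03125, -2.75]

-3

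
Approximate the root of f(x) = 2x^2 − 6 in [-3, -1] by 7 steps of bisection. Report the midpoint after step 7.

-1.734375

m = -2, f(m) = 2 (+); new bracket [-2, -1]
m = -1.5, f(m) = -1.5 (−); new bracket [-2, -1.5]
m = -1.75, f(m) = 0.125 (+); new bracket [-1.75, -1.5]
m = -1.625, f(m) = -0.7188 (−); new bracket [-1.75, -1.625]
m = -1.6875, f(m) = -0.3047 (−); new bracket [-1.75, -1.6875]
m = -1.71875, f(m) = -0.0918 (−); new bracket [-1.75, -1.71875]
m = -1.734375, f(m) = 0.0161 (+); new bracket [-1.734375, -1.71875]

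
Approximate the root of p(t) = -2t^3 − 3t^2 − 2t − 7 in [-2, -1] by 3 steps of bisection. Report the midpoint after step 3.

-1.875

p(-1.5) = -4 < 0, so the root lies in [-2, -1.5]
p(-1.75) = -1.96875 < 0, so the root lies in [-2, -1.75]
p(-1.875) = -0.613281 < 0, so the root lies in [-2, -1.875]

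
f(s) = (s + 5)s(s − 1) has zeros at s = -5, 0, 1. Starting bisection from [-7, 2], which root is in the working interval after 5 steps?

f(-2.5) = 21.875 > 0, so the root lies in [-7, -2.5]
f(-4.75) = 6.828125 > 0, so the root lies in [-7, -4.75]
f(-5.875) = -35.341797 < 0, so the root lies in [-5.875, -4.75]
f(-5.3125) = -10.4797 < 0, so the root lies in [-5.3125, -4.75]
f(-5.03125) = -0.9483 < 0, so the root lies in [-5.03125, -4.75]

-5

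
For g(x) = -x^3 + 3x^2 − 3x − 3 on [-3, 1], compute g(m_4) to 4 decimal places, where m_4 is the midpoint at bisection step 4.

g(-1) = 4 > 0, so the root lies in [-1, 1]
g(0) = -3 < 0, so the root lies in [-1, 0]
g(-0.5) = -0.625 < 0, so the root lies in [-1, -0.5]
g(-0.75) = 1.3594 > 0, so the root lies in [-0.75, -0.5]

1.3594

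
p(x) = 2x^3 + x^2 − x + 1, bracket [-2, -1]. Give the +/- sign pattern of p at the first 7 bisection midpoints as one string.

--+++-+

p(-1.5) = -2 < 0, so the root lies in [-1.5, -1]
p(-1.25) = -0.09375 < 0, so the root lies in [-1.25, -1]
p(-1.125) = 0.542969 > 0, so the root lies in [-1.25, -1.125]
p(-1.1875) = 0.2485 > 0, so the root lies in [-1.25, -1.1875]
p(-1.21875) = 0.0836 > 0, so the root lies in [-1.25, -1.21875]
p(-1.234375) = -0.0035 < 0, so the root lies in [-1.234375, -1.21875]
p(-1.2265625) = 0.0404 > 0, so the root lies in [-1.234375, -1.2265625]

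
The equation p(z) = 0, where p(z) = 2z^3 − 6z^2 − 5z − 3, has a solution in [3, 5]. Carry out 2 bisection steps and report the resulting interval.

z = 4 gives p = 9, positive; keep [3, 4]
z = 3.5 gives p = -8.25, negative; keep [3.5, 4]

[3.5, 4]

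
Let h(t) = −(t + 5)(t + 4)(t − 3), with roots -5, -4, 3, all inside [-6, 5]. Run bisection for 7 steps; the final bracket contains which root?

t = -0.5 gives h = 55.125, positive; keep [-0.5, 5]
t = 2.25 gives h = 33.984375, positive; keep [2.25, 5]
t = 3.625 gives h = -41.103516, negative; keep [2.25, 3.625]
t = 2.9375 gives h = 3.4417, positive; keep [2.9375, 3.625]
t = 3.28125 gives h = -16.9588, negative; keep [2.9375, 3.28125]
t = 3.109375 gives h = -6.3058, negative; keep [2.9375, 3.109375]
t = 3.0234375 gives h = -1.3208, negative; keep [2.9375, 3.0234375]

3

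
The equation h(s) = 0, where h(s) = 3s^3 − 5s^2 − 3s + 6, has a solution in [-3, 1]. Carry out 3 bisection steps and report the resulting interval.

h(-1) = 1 > 0, so the root lies in [-3, -1]
h(-2) = -32 < 0, so the root lies in [-2, -1]
h(-1.5) = -10.875 < 0, so the root lies in [-1.5, -1]

[-1.5, -1]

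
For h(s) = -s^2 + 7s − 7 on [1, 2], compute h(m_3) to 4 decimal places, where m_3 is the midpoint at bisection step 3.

midpoint 1.5: h = 1.25 > 0 → [1, 1.5]
midpoint 1.25: h = 0.1875 > 0 → [1, 1.25]
midpoint 1.125: h = -0.390625 < 0 → [1.125, 1.25]

-0.3906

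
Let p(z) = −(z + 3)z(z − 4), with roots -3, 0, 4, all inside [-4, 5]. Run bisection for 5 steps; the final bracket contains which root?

p(0.5) = 6.125 > 0, so the root lies in [0.5, 5]
p(2.75) = 19.765625 > 0, so the root lies in [2.75, 5]
p(3.875) = 3.330078 > 0, so the root lies in [3.875, 5]
p(4.4375) = -14.4392 < 0, so the root lies in [3.875, 4.4375]
p(4.15625) = -4.6474 < 0, so the root lies in [3.875, 4.15625]

4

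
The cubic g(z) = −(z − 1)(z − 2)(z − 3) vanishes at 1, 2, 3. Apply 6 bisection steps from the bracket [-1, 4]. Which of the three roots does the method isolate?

g(1.5) = -0.375 < 0, so the root lies in [-1, 1.5]
g(0.25) = 3.609375 > 0, so the root lies in [0.25, 1.5]
g(0.875) = 0.298828 > 0, so the root lies in [0.875, 1.5]
g(1.1875) = -0.2761 < 0, so the root lies in [0.875, 1.1875]
g(1.03125) = -0.0596 < 0, so the root lies in [0.875, 1.03125]
g(0.953125) = 0.1004 > 0, so the root lies in [0.953125, 1.03125]

1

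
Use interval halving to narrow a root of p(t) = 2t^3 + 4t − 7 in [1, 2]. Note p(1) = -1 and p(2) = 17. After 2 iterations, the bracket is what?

m = 1.5, p(m) = 5.75 (+); new bracket [1, 1.5]
m = 1.25, p(m) = 1.90625 (+); new bracket [1, 1.25]

[1, 1.25]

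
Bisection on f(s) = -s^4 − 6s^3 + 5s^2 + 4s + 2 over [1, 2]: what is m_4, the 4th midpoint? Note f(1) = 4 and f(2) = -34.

midpoint 1.5: f = -6.0625 < 0 → [1, 1.5]
midpoint 1.25: f = 0.652344 > 0 → [1.25, 1.5]
midpoint 1.375: f = -2.218994 < 0 → [1.25, 1.375]
midpoint 1.3125: f = -0.6702 < 0 → [1.25, 1.3125]

1.3125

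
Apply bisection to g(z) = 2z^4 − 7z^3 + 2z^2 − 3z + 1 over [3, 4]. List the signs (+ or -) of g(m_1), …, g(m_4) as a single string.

g(3.5) = 15 > 0, so the root lies in [3, 3.5]
g(3.25) = -4.789062 < 0, so the root lies in [3.25, 3.5]
g(3.375) = 4.04541 > 0, so the root lies in [3.25, 3.375]
g(3.3125) = -0.6223 < 0, so the root lies in [3.3125, 3.375]

+-+-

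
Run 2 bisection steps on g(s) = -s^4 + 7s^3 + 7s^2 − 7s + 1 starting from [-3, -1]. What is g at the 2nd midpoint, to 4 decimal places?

-1.4375

s = -2 gives g = -29, negative; keep [-2, -1]
s = -1.5 gives g = -1.4375, negative; keep [-1.5, -1]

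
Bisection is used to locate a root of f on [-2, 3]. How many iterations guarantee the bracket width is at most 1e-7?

26

Width after n steps is 5/2^n. Need 2^n ≥ 5/1e-7 = 50000000.
2^25 = 33554432 < 50000000 ≤ 2^26 = 67108864, so n = 26.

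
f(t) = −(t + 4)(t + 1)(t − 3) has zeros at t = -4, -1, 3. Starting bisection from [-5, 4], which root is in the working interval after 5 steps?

3

midpoint -0.5: f = 6.125 > 0 → [-0.5, 4]
midpoint 1.75: f = 19.765625 > 0 → [1.75, 4]
midpoint 2.875: f = 3.330078 > 0 → [2.875, 4]
midpoint 3.4375: f = -14.4392 < 0 → [2.875, 3.4375]
midpoint 3.15625: f = -4.6474 < 0 → [2.875, 3.15625]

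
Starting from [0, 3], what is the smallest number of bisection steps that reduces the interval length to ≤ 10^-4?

15

Width after n steps is 3/2^n. Need 2^n ≥ 3/10^-4 = 30000.
2^14 = 16384 < 30000 ≤ 2^15 = 32768, so n = 15.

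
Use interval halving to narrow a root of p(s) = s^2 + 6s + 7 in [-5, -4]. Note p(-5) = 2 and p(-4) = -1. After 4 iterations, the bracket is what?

[-4.4375, -4.375]

p(-4.5) = 0.25 > 0, so the root lies in [-4.5, -4]
p(-4.25) = -0.4375 < 0, so the root lies in [-4.5, -4.25]
p(-4.375) = -0.109375 < 0, so the root lies in [-4.5, -4.375]
p(-4.4375) = 0.0664 > 0, so the root lies in [-4.4375, -4.375]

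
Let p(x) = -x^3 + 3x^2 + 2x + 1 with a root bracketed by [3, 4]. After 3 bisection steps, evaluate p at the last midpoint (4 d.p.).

0.0371

x = 3.5 gives p = 1.875, positive; keep [3.5, 4]
x = 3.75 gives p = -2.046875, negative; keep [3.5, 3.75]
x = 3.625 gives p = 0.037109, positive; keep [3.625, 3.75]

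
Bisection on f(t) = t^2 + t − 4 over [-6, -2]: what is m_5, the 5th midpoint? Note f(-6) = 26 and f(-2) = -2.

-2.625

f(-4) = 8 > 0, so the root lies in [-4, -2]
f(-3) = 2 > 0, so the root lies in [-3, -2]
f(-2.5) = -0.25 < 0, so the root lies in [-3, -2.5]
f(-2.75) = 0.8125 > 0, so the root lies in [-2.75, -2.5]
f(-2.625) = 0.2656 > 0, so the root lies in [-2.625, -2.5]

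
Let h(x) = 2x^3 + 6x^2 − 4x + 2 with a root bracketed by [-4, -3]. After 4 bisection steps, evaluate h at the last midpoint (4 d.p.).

x = -3.5 gives h = 3.75, positive; keep [-4, -3.5]
x = -3.75 gives h = -4.09375, negative; keep [-3.75, -3.5]
x = -3.625 gives h = 0.074219, positive; keep [-3.75, -3.625]
x = -3.6875 gives h = -1.9468, negative; keep [-3.6875, -3.625]

-1.9468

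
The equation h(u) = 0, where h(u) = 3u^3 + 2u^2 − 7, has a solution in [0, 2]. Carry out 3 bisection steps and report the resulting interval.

h(1) = -2 < 0, so the root lies in [1, 2]
h(1.5) = 7.625 > 0, so the root lies in [1, 1.5]
h(1.25) = 1.984375 > 0, so the root lies in [1, 1.25]

[1, 1.25]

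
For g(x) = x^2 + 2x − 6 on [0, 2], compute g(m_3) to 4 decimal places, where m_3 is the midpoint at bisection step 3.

g(1) = -3 < 0, so the root lies in [1, 2]
g(1.5) = -0.75 < 0, so the root lies in [1.5, 2]
g(1.75) = 0.5625 > 0, so the root lies in [1.5, 1.75]

0.5625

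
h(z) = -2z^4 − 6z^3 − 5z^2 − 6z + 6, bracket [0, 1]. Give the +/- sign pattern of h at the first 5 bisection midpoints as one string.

+---+

h(0.5) = 0.875 > 0, so the root lies in [0.5, 1]
h(0.75) = -4.476562 < 0, so the root lies in [0.5, 0.75]
h(0.625) = -1.473145 < 0, so the root lies in [0.5, 0.625]
h(0.5625) = -0.2251 < 0, so the root lies in [0.5, 0.5625]
h(0.53125) = 0.3425 > 0, so the root lies in [0.53125, 0.5625]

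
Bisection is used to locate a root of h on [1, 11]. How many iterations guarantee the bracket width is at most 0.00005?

18

Width after n steps is 10/2^n. Need 2^n ≥ 10/0.00005 = 200000.
2^17 = 131072 < 200000 ≤ 2^18 = 262144, so n = 18.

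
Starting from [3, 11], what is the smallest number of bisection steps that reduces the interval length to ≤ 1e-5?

20

Width after n steps is 8/2^n. Need 2^n ≥ 8/1e-5 = 800000.
2^19 = 524288 < 800000 ≤ 2^20 = 1048576, so n = 20.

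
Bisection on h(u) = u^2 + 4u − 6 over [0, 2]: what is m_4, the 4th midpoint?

1.125

u = 1 gives h = -1, negative; keep [1, 2]
u = 1.5 gives h = 2.25, positive; keep [1, 1.5]
u = 1.25 gives h = 0.5625, positive; keep [1, 1.25]
u = 1.125 gives h = -0.2344, negative; keep [1.125, 1.25]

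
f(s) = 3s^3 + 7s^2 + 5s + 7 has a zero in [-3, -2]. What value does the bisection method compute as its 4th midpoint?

-2.0625

midpoint -2.5: f = -8.625 < 0 → [-2.5, -2]
midpoint -2.25: f = -2.984375 < 0 → [-2.25, -2]
midpoint -2.125: f = -0.802734 < 0 → [-2.125, -2]
midpoint -2.0625: f = 0.1438 > 0 → [-2.125, -2.0625]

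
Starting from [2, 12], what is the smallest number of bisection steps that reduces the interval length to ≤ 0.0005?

15

Width after n steps is 10/2^n. Need 2^n ≥ 10/0.0005 = 20000.
2^14 = 16384 < 20000 ≤ 2^15 = 32768, so n = 15.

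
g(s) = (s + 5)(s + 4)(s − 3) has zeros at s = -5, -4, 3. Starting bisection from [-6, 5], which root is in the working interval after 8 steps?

s = -0.5 gives g = -55.125, negative; keep [-0.5, 5]
s = 2.25 gives g = -33.984375, negative; keep [2.25, 5]
s = 3.625 gives g = 41.103516, positive; keep [2.25, 3.625]
s = 2.9375 gives g = -3.4417, negative; keep [2.9375, 3.625]
s = 3.28125 gives g = 16.9588, positive; keep [2.9375, 3.28125]
s = 3.109375 gives g = 6.3058, positive; keep [2.9375, 3.109375]
s = 3.0234375 gives g = 1.3208, positive; keep [2.9375, 3.0234375]
s = 2.98046875 gives g = -1.088, negative; keep [2.98046875, 3.0234375]

3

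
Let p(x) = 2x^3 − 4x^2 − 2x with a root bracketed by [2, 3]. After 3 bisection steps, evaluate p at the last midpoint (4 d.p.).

midpoint 2.5: p = 1.25 > 0 → [2, 2.5]
midpoint 2.25: p = -1.96875 < 0 → [2.25, 2.5]
midpoint 2.375: p = -0.519531 < 0 → [2.375, 2.5]

-0.5195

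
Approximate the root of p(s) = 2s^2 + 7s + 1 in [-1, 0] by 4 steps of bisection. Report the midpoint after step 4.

-0.1875

s = -0.5 gives p = -2, negative; keep [-0.5, 0]
s = -0.25 gives p = -0.625, negative; keep [-0.25, 0]
s = -0.125 gives p = 0.15625, positive; keep [-0.25, -0.125]
s = -0.1875 gives p = -0.2422, negative; keep [-0.1875, -0.125]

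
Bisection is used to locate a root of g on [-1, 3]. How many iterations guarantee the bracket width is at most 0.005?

10

Width after n steps is 4/2^n. Need 2^n ≥ 4/0.005 = 800.
2^9 = 512 < 800 ≤ 2^10 = 1024, so n = 10.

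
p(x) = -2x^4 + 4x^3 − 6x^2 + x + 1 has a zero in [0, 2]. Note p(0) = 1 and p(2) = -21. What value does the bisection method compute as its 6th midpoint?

x = 1 gives p = -2, negative; keep [0, 1]
x = 0.5 gives p = 0.375, positive; keep [0.5, 1]
x = 0.75 gives p = -0.570312, negative; keep [0.5, 0.75]
x = 0.625 gives p = -0.0474, negative; keep [0.5, 0.625]
x = 0.5625 gives p = 0.1758, positive; keep [0.5625, 0.625]
x = 0.59375 gives p = 0.0672, positive; keep [0.59375, 0.625]

0.59375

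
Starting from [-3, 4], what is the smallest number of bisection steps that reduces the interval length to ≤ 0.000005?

21

Width after n steps is 7/2^n. Need 2^n ≥ 7/0.000005 = 1400000.
2^20 = 1048576 < 1400000 ≤ 2^21 = 2097152, so n = 21.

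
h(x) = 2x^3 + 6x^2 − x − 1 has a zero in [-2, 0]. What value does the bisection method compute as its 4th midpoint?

x = -1 gives h = 4, positive; keep [-1, 0]
x = -0.5 gives h = 0.75, positive; keep [-0.5, 0]
x = -0.25 gives h = -0.40625, negative; keep [-0.5, -0.25]
x = -0.375 gives h = 0.1133, positive; keep [-0.375, -0.25]

-0.375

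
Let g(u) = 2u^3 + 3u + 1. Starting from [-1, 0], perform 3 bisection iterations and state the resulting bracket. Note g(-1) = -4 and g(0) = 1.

[-0.375, -0.25]

m = -0.5, g(m) = -0.75 (−); new bracket [-0.5, 0]
m = -0.25, g(m) = 0.21875 (+); new bracket [-0.5, -0.25]
m = -0.375, g(m) = -0.230469 (−); new bracket [-0.375, -0.25]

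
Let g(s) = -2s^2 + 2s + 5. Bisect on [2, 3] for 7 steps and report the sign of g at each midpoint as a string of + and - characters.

midpoint 2.5: g = -2.5 < 0 → [2, 2.5]
midpoint 2.25: g = -0.625 < 0 → [2, 2.25]
midpoint 2.125: g = 0.21875 > 0 → [2.125, 2.25]
midpoint 2.1875: g = -0.1953 < 0 → [2.125, 2.1875]
midpoint 2.15625: g = 0.0137 > 0 → [2.15625, 2.1875]
midpoint 2.171875: g = -0.0903 < 0 → [2.15625, 2.171875]
midpoint 2.1640625: g = -0.0382 < 0 → [2.15625, 2.1640625]

--+-+--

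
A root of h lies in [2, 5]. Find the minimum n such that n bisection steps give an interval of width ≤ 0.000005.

20

Width after n steps is 3/2^n. Need 2^n ≥ 3/0.000005 = 600000.
2^19 = 524288 < 600000 ≤ 2^20 = 1048576, so n = 20.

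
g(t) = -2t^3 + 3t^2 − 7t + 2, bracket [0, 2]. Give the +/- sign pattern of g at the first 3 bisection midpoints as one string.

--+

g(1) = -4 < 0, so the root lies in [0, 1]
g(0.5) = -1 < 0, so the root lies in [0, 0.5]
g(0.25) = 0.40625 > 0, so the root lies in [0.25, 0.5]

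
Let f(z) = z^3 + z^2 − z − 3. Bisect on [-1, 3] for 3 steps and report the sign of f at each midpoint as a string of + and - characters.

-++

z = 1 gives f = -2, negative; keep [1, 3]
z = 2 gives f = 7, positive; keep [1, 2]
z = 1.5 gives f = 1.125, positive; keep [1, 1.5]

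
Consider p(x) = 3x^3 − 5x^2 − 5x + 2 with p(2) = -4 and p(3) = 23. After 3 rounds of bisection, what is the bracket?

x = 2.5 gives p = 5.125, positive; keep [2, 2.5]
x = 2.25 gives p = -0.390625, negative; keep [2.25, 2.5]
x = 2.375 gives p = 2.111328, positive; keep [2.25, 2.375]

[2.25, 2.375]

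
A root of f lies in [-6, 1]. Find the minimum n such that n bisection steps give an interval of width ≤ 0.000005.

Width after n steps is 7/2^n. Need 2^n ≥ 7/0.000005 = 1400000.
2^20 = 1048576 < 1400000 ≤ 2^21 = 2097152, so n = 21.

21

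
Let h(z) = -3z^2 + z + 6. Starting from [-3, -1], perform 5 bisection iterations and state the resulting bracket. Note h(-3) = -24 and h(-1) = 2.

z = -2 gives h = -8, negative; keep [-2, -1]
z = -1.5 gives h = -2.25, negative; keep [-1.5, -1]
z = -1.25 gives h = 0.0625, positive; keep [-1.5, -1.25]
z = -1.375 gives h = -1.0469, negative; keep [-1.375, -1.25]
z = -1.3125 gives h = -0.4805, negative; keep [-1.3125, -1.25]

[-1.3125, -1.25]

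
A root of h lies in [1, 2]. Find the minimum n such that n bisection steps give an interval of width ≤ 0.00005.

15

Width after n steps is 1/2^n. Need 2^n ≥ 1/0.00005 = 20000.
2^14 = 16384 < 20000 ≤ 2^15 = 32768, so n = 15.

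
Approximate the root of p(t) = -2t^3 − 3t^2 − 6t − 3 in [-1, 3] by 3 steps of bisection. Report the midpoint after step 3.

p(1) = -14 < 0, so the root lies in [-1, 1]
p(0) = -3 < 0, so the root lies in [-1, 0]
p(-0.5) = -0.5 < 0, so the root lies in [-1, -0.5]

-0.5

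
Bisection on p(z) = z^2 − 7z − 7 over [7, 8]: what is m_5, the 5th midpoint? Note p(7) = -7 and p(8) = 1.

m = 7.5, p(m) = -3.25 (−); new bracket [7.5, 8]
m = 7.75, p(m) = -1.1875 (−); new bracket [7.75, 8]
m = 7.875, p(m) = -0.109375 (−); new bracket [7.875, 8]
m = 7.9375, p(m) = 0.4414 (+); new bracket [7.875, 7.9375]
m = 7.90625, p(m) = 0.165 (+); new bracket [7.875, 7.90625]

7.90625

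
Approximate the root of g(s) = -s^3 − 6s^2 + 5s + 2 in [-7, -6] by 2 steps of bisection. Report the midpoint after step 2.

-6.75

midpoint -6.5: g = -9.375 < 0 → [-7, -6.5]
midpoint -6.75: g = 2.421875 > 0 → [-6.75, -6.5]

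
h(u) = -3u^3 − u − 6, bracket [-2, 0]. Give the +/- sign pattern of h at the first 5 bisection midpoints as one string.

-++-+

u = -1 gives h = -2, negative; keep [-2, -1]
u = -1.5 gives h = 5.625, positive; keep [-1.5, -1]
u = -1.25 gives h = 1.109375, positive; keep [-1.25, -1]
u = -1.125 gives h = -0.6035, negative; keep [-1.25, -1.125]
u = -1.1875 gives h = 0.2112, positive; keep [-1.1875, -1.125]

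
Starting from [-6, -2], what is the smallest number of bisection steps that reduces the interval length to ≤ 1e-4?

Width after n steps is 4/2^n. Need 2^n ≥ 4/1e-4 = 40000.
2^15 = 32768 < 40000 ≤ 2^16 = 65536, so n = 16.

16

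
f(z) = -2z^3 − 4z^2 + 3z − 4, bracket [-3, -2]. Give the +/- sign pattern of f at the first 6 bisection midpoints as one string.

z = -2.5 gives f = -5.25, negative; keep [-3, -2.5]
z = -2.75 gives f = -0.90625, negative; keep [-3, -2.75]
z = -2.875 gives f = 1.839844, positive; keep [-2.875, -2.75]
z = -2.8125 gives f = 0.4165, positive; keep [-2.8125, -2.75]
z = -2.78125 gives f = -0.2573, negative; keep [-2.8125, -2.78125]
z = -2.796875 gives f = 0.0765, positive; keep [-2.796875, -2.78125]

--++-+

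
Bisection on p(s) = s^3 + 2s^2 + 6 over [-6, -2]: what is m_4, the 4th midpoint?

midpoint -4: p = -26 < 0 → [-4, -2]
midpoint -3: p = -3 < 0 → [-3, -2]
midpoint -2.5: p = 2.875 > 0 → [-3, -2.5]
midpoint -2.75: p = 0.3281 > 0 → [-3, -2.75]

-2.75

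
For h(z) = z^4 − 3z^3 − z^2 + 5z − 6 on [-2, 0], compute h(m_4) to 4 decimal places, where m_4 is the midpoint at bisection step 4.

3.0803

h(-1) = -8 < 0, so the root lies in [-2, -1]
h(-1.5) = -0.5625 < 0, so the root lies in [-2, -1.5]
h(-1.75) = 7.644531 > 0, so the root lies in [-1.75, -1.5]
h(-1.625) = 3.0803 > 0, so the root lies in [-1.625, -1.5]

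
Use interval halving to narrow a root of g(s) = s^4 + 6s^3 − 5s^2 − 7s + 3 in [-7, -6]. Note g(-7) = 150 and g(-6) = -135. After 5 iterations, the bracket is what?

[-6.59375, -6.5625]

m = -6.5, g(m) = -25.4375 (−); new bracket [-7, -6.5]
m = -6.75, g(m) = 53.097656 (+); new bracket [-6.75, -6.5]
m = -6.625, g(m) = 11.656494 (+); new bracket [-6.625, -6.5]
m = -6.5625, g(m) = -7.4189 (−); new bracket [-6.625, -6.5625]
m = -6.59375, g(m) = 1.9848 (+); new bracket [-6.59375, -6.5625]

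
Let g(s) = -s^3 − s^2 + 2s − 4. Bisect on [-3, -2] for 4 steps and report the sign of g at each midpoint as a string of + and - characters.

+---

midpoint -2.5: g = 0.375 > 0 → [-2.5, -2]
midpoint -2.25: g = -2.171875 < 0 → [-2.5, -2.25]
midpoint -2.375: g = -0.994141 < 0 → [-2.5, -2.375]
midpoint -2.4375: g = -0.3342 < 0 → [-2.5, -2.4375]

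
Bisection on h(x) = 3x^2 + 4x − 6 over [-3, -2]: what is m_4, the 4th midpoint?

x = -2.5 gives h = 2.75, positive; keep [-2.5, -2]
x = -2.25 gives h = 0.1875, positive; keep [-2.25, -2]
x = -2.125 gives h = -0.953125, negative; keep [-2.25, -2.125]
x = -2.1875 gives h = -0.3945, negative; keep [-2.25, -2.1875]

-2.1875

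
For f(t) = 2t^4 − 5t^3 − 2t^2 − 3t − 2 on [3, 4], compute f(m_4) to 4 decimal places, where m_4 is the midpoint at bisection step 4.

2.3680

t = 3.5 gives f = 48.75, positive; keep [3, 3.5]
t = 3.25 gives f = 18.617188, positive; keep [3, 3.25]
t = 3.125 gives f = 7.240723, positive; keep [3, 3.125]
t = 3.0625 gives f = 2.368, positive; keep [3, 3.0625]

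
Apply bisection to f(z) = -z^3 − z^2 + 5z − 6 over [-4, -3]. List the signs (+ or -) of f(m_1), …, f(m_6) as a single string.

midpoint -3.5: f = 7.125 > 0 → [-3.5, -3]
midpoint -3.25: f = 1.515625 > 0 → [-3.25, -3]
midpoint -3.125: f = -0.873047 < 0 → [-3.25, -3.125]
midpoint -3.1875: f = 0.2878 > 0 → [-3.1875, -3.125]
midpoint -3.15625: f = -0.3009 < 0 → [-3.1875, -3.15625]
midpoint -3.171875: f = -0.0086 < 0 → [-3.1875, -3.171875]

++-+--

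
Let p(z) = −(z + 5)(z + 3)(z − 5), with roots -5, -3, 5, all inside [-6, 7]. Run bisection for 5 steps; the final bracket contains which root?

midpoint 0.5: p = 86.625 > 0 → [0.5, 7]
midpoint 3.75: p = 73.828125 > 0 → [3.75, 7]
midpoint 5.375: p = -32.583984 < 0 → [3.75, 5.375]
midpoint 4.5625: p = 31.6384 > 0 → [4.5625, 5.375]
midpoint 4.96875: p = 2.4825 > 0 → [4.96875, 5.375]

5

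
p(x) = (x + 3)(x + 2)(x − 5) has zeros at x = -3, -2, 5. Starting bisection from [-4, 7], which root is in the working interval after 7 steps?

5

midpoint 1.5: p = -55.125 < 0 → [1.5, 7]
midpoint 4.25: p = -33.984375 < 0 → [4.25, 7]
midpoint 5.625: p = 41.103516 > 0 → [4.25, 5.625]
midpoint 4.9375: p = -3.4417 < 0 → [4.9375, 5.625]
midpoint 5.28125: p = 16.9588 > 0 → [4.9375, 5.28125]
midpoint 5.109375: p = 6.3058 > 0 → [4.9375, 5.109375]
midpoint 5.0234375: p = 1.3208 > 0 → [4.9375, 5.0234375]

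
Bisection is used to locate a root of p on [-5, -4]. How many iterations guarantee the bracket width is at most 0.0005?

Width after n steps is 1/2^n. Need 2^n ≥ 1/0.0005 = 2000.
2^10 = 1024 < 2000 ≤ 2^11 = 2048, so n = 11.

11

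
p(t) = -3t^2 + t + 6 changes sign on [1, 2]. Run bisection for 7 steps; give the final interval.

t = 1.5 gives p = 0.75, positive; keep [1.5, 2]
t = 1.75 gives p = -1.4375, negative; keep [1.5, 1.75]
t = 1.625 gives p = -0.296875, negative; keep [1.5, 1.625]
t = 1.5625 gives p = 0.2383, positive; keep [1.5625, 1.625]
t = 1.59375 gives p = -0.0264, negative; keep [1.5625, 1.59375]
t = 1.578125 gives p = 0.1067, positive; keep [1.578125, 1.59375]
t = 1.5859375 gives p = 0.0403, positive; keep [1.5859375, 1.59375]

[1.5859375, 1.59375]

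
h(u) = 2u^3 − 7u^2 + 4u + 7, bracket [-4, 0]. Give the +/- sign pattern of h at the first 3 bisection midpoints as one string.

h(-2) = -45 < 0, so the root lies in [-2, 0]
h(-1) = -6 < 0, so the root lies in [-1, 0]
h(-0.5) = 3 > 0, so the root lies in [-1, -0.5]

--+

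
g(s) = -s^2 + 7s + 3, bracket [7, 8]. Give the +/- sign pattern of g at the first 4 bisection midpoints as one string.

s = 7.5 gives g = -0.75, negative; keep [7, 7.5]
s = 7.25 gives g = 1.1875, positive; keep [7.25, 7.5]
s = 7.375 gives g = 0.234375, positive; keep [7.375, 7.5]
s = 7.4375 gives g = -0.2539, negative; keep [7.375, 7.4375]

-++-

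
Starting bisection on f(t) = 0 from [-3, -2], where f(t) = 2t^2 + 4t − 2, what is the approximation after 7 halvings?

-2.4140625

f(-2.5) = 0.5 > 0, so the root lies in [-2.5, -2]
f(-2.25) = -0.875 < 0, so the root lies in [-2.5, -2.25]
f(-2.375) = -0.21875 < 0, so the root lies in [-2.5, -2.375]
f(-2.4375) = 0.1328 > 0, so the root lies in [-2.4375, -2.375]
f(-2.40625) = -0.0449 < 0, so the root lies in [-2.4375, -2.40625]
f(-2.421875) = 0.0435 > 0, so the root lies in [-2.421875, -2.40625]
f(-2.4140625) = -0.0009 < 0, so the root lies in [-2.421875, -2.4140625]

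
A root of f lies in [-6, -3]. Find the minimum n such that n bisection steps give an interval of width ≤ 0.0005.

13

Width after n steps is 3/2^n. Need 2^n ≥ 3/0.0005 = 6000.
2^12 = 4096 < 6000 ≤ 2^13 = 8192, so n = 13.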